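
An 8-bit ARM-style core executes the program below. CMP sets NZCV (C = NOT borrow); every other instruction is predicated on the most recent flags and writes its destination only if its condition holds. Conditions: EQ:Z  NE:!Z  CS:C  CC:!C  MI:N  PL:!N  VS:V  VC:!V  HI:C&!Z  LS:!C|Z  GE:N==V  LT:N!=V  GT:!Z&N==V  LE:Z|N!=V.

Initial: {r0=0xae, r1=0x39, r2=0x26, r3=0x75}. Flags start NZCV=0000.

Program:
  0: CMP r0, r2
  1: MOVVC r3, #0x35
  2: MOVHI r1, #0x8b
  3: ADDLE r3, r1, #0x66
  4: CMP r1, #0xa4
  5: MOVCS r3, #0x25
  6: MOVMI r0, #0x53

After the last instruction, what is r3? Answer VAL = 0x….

0: ✓ CMP  NZCV=1010
1: ✓ MOVVC  r3←0x35
2: ✓ MOVHI  r1←0x8b
3: ✓ ADDLE  r3←0xf1
4: ✓ CMP  NZCV=1000
5: · MOVCS
6: ✓ MOVMI  r0←0x53

VAL = 0xf1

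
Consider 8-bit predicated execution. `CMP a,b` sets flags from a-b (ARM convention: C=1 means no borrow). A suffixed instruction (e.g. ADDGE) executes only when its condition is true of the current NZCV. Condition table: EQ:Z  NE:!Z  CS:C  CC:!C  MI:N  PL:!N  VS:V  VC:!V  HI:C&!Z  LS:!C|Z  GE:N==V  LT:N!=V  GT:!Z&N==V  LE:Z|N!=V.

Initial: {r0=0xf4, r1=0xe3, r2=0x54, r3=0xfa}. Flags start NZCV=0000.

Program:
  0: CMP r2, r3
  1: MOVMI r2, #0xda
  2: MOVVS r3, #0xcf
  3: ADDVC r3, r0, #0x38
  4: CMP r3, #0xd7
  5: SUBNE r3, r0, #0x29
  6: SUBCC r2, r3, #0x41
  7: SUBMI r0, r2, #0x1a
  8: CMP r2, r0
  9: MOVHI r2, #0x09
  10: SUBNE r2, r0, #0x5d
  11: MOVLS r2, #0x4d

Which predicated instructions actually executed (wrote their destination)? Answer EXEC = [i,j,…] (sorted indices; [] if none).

0: ✓ CMP  NZCV=0000
1: · MOVMI
2: · MOVVS
3: ✓ ADDVC  r3←0x2c
4: ✓ CMP  NZCV=0000
5: ✓ SUBNE  r3←0xcb
6: ✓ SUBCC  r2←0x8a
7: · SUBMI
8: ✓ CMP  NZCV=1000
9: · MOVHI
10: ✓ SUBNE  r2←0x97
11: ✓ MOVLS  r2←0x4d

EXEC = [3,5,6,10,11]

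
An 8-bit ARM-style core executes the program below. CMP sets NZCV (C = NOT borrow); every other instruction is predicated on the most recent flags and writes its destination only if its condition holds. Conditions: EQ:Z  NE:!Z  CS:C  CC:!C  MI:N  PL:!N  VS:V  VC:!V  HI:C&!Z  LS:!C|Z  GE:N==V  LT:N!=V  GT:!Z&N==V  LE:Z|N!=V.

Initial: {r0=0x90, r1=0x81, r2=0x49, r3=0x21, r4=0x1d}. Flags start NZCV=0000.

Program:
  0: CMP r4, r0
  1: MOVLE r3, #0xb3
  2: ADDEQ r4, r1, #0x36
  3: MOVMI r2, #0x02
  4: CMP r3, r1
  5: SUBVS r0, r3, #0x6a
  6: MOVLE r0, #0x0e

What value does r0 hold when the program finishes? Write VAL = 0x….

0: ✓ CMP  NZCV=1001
1: · MOVLE
2: · ADDEQ
3: ✓ MOVMI  r2←0x02
4: ✓ CMP  NZCV=1001
5: ✓ SUBVS  r0←0xb7
6: · MOVLE

VAL = 0xb7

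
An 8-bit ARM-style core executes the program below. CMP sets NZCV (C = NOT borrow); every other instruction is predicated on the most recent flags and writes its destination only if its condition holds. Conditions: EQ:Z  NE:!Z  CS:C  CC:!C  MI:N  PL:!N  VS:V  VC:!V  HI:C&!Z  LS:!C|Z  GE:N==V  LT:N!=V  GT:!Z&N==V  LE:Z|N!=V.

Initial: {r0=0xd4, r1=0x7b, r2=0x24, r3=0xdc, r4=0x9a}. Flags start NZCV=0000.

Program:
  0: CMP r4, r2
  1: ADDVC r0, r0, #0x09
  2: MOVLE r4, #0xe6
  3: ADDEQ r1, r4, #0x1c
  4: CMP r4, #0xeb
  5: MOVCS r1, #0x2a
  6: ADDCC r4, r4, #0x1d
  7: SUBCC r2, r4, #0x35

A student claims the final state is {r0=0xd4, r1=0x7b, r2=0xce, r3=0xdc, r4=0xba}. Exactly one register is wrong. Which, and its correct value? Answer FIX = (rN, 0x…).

[0] flags=0011 → (cmp)
[1] flags=0011 VC?F → skip
[2] flags=0011 LE?T → r4=0xe6
[3] flags=0011 EQ?F → skip
[4] flags=1000 → (cmp)
[5] flags=1000 CS?F → skip
[6] flags=1000 CC?T → r4=0x03
[7] flags=1000 CC?T → r2=0xce

FIX = (r4, 0x03)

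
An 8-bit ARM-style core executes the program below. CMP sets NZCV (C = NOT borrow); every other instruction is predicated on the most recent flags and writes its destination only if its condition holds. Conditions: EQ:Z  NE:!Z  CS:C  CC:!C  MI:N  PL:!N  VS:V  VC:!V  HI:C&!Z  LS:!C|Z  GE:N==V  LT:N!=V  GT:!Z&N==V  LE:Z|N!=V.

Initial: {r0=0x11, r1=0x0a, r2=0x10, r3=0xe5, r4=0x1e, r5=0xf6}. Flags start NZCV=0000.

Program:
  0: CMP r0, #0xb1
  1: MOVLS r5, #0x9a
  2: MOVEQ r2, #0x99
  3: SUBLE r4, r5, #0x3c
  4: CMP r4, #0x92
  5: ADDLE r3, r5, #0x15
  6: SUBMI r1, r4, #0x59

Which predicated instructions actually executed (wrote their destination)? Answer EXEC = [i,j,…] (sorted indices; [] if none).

0: ✓ CMP  NZCV=0000
1: ✓ MOVLS  r5←0x9a
2: · MOVEQ
3: · SUBLE
4: ✓ CMP  NZCV=1001
5: · ADDLE
6: ✓ SUBMI  r1←0xc5

EXEC = [1,6]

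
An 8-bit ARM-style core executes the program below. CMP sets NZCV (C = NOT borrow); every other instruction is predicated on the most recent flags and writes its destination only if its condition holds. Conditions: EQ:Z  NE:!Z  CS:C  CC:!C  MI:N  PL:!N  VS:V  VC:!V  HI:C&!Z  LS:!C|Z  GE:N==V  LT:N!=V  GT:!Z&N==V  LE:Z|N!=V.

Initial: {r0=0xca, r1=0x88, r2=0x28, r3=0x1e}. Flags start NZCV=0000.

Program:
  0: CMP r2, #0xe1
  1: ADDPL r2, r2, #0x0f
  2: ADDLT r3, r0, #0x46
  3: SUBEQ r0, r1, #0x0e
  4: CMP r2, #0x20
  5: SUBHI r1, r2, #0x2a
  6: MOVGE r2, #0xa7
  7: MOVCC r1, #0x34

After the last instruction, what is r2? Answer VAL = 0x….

0: ✓ CMP  NZCV=0000
1: ✓ ADDPL  r2←0x37
2: · ADDLT
3: · SUBEQ
4: ✓ CMP  NZCV=0010
5: ✓ SUBHI  r1←0x0d
6: ✓ MOVGE  r2←0xa7
7: · MOVCC

VAL = 0xa7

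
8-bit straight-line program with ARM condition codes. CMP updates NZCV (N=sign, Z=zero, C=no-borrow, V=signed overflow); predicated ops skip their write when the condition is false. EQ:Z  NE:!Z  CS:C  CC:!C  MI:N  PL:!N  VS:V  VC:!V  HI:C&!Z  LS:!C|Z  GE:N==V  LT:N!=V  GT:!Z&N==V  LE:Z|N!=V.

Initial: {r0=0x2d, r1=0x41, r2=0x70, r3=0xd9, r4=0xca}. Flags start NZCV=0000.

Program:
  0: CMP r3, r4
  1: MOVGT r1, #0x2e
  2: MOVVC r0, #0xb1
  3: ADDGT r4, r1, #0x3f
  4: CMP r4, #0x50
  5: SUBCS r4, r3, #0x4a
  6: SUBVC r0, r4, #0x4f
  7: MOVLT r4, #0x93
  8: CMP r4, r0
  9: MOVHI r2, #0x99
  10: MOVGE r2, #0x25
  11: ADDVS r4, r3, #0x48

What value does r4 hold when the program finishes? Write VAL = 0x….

VAL = 0x21

[0] flags=0010 → (cmp)
[1] flags=0010 GT?T → r1=0x2e
[2] flags=0010 VC?T → r0=0xb1
[3] flags=0010 GT?T → r4=0x6d
[4] flags=0010 → (cmp)
[5] flags=0010 CS?T → r4=0x8f
[6] flags=0010 VC?T → r0=0x40
[7] flags=0010 LT?F → skip
[8] flags=0011 → (cmp)
[9] flags=0011 HI?T → r2=0x99
[10] flags=0011 GE?F → skip
[11] flags=0011 VS?T → r4=0x21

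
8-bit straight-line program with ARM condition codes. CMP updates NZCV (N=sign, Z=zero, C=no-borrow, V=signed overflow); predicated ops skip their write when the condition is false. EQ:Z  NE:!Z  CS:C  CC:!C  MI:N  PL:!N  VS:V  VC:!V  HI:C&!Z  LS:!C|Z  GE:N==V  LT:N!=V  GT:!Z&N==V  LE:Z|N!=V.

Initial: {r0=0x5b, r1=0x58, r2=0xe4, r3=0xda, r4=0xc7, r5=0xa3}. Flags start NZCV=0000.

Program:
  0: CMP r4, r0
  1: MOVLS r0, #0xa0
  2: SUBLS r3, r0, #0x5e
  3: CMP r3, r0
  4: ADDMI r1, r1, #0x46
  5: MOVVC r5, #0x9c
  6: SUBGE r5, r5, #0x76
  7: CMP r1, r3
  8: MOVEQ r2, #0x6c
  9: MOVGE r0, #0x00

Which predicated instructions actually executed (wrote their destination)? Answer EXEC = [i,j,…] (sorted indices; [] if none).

[0] flags=0011 → (cmp)
[1] flags=0011 LS?F → skip
[2] flags=0011 LS?F → skip
[3] flags=0011 → (cmp)
[4] flags=0011 MI?F → skip
[5] flags=0011 VC?F → skip
[6] flags=0011 GE?F → skip
[7] flags=0000 → (cmp)
[8] flags=0000 EQ?F → skip
[9] flags=0000 GE?T → r0=0x00

EXEC = [9]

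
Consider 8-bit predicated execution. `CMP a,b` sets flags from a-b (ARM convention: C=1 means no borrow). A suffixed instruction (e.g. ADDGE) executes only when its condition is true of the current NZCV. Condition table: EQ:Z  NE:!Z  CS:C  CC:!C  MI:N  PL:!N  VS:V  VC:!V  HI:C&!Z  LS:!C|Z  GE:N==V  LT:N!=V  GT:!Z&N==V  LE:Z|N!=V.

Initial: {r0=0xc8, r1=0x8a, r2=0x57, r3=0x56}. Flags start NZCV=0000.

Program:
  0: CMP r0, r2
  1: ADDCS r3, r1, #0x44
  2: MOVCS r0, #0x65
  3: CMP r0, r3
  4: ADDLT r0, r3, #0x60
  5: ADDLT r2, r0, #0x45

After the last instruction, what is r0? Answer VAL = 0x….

0: ✓ CMP  NZCV=0011
1: ✓ ADDCS  r3←0xce
2: ✓ MOVCS  r0←0x65
3: ✓ CMP  NZCV=1001
4: · ADDLT
5: · ADDLT

VAL = 0x65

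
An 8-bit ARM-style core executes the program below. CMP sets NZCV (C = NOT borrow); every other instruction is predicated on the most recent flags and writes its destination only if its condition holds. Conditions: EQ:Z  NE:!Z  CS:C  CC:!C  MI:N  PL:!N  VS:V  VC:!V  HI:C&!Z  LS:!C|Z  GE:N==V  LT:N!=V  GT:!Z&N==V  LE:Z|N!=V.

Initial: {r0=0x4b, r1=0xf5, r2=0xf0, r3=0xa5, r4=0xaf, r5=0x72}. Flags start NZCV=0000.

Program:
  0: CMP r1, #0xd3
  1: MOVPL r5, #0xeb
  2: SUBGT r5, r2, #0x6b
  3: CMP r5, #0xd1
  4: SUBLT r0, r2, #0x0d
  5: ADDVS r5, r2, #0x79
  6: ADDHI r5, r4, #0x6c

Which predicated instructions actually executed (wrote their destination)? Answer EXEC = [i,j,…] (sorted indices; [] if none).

EXEC = [1,2,4]

[0] flags=0010 → (cmp)
[1] flags=0010 PL?T → r5=0xeb
[2] flags=0010 GT?T → r5=0x85
[3] flags=1000 → (cmp)
[4] flags=1000 LT?T → r0=0xe3
[5] flags=1000 VS?F → skip
[6] flags=1000 HI?F → skip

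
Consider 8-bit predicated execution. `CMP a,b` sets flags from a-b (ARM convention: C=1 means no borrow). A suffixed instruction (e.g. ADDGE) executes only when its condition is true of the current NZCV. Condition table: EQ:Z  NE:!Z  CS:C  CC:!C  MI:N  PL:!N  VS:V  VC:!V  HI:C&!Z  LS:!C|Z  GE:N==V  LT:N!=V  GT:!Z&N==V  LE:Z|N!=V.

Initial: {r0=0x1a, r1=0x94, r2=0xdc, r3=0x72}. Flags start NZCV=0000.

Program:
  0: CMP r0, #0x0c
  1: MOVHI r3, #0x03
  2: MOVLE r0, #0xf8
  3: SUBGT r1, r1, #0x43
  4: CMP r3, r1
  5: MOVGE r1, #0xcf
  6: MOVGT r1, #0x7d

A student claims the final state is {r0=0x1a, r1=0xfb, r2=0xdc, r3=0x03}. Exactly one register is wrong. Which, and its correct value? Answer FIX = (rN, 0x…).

[0] flags=0010 → (cmp)
[1] flags=0010 HI?T → r3=0x03
[2] flags=0010 LE?F → skip
[3] flags=0010 GT?T → r1=0x51
[4] flags=1000 → (cmp)
[5] flags=1000 GE?F → skip
[6] flags=1000 GT?F → skip

FIX = (r1, 0x51)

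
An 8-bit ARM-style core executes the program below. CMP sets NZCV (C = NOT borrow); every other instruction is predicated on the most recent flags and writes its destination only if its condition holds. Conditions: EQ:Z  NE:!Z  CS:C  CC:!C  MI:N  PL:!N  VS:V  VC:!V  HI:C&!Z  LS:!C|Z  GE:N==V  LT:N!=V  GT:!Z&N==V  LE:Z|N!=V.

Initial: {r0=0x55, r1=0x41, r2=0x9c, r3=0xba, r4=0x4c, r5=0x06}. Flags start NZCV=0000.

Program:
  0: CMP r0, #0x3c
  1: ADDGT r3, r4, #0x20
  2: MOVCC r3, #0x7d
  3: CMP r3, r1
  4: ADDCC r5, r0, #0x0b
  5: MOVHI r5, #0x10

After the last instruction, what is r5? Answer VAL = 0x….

[0] flags=0010 → (cmp)
[1] flags=0010 GT?T → r3=0x6c
[2] flags=0010 CC?F → skip
[3] flags=0010 → (cmp)
[4] flags=0010 CC?F → skip
[5] flags=0010 HI?T → r5=0x10

VAL = 0x10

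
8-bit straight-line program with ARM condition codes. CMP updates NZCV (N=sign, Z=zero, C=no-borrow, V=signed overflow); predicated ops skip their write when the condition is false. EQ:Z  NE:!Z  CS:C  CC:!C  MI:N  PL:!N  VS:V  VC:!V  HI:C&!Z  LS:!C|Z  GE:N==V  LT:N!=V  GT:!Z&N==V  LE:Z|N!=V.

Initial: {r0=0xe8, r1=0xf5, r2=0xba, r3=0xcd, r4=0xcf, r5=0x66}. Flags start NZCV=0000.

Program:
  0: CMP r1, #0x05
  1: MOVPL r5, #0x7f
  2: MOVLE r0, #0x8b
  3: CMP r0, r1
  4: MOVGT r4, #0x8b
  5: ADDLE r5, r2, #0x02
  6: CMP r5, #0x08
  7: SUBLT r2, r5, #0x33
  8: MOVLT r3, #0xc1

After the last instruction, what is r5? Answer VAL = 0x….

[0] flags=1010 → (cmp)
[1] flags=1010 PL?F → skip
[2] flags=1010 LE?T → r0=0x8b
[3] flags=1000 → (cmp)
[4] flags=1000 GT?F → skip
[5] flags=1000 LE?T → r5=0xbc
[6] flags=1010 → (cmp)
[7] flags=1010 LT?T → r2=0x89
[8] flags=1010 LT?T → r3=0xc1

VAL = 0xbc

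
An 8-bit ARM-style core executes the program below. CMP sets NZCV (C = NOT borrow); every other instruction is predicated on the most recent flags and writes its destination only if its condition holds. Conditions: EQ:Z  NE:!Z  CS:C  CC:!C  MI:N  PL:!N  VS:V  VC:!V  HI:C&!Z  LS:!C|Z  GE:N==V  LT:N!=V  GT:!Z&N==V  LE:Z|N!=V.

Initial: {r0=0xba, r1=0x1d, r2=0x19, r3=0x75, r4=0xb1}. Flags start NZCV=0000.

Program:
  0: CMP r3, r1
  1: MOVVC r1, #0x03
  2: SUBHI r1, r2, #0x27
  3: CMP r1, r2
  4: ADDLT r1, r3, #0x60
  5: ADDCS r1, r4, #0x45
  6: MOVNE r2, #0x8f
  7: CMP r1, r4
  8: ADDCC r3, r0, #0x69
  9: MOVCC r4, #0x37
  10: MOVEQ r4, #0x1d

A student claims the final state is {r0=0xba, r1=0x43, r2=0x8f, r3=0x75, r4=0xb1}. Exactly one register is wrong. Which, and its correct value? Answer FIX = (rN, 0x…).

FIX = (r1, 0xf6)

0: ✓ CMP  NZCV=0010
1: ✓ MOVVC  r1←0x03
2: ✓ SUBHI  r1←0xf2
3: ✓ CMP  NZCV=1010
4: ✓ ADDLT  r1←0xd5
5: ✓ ADDCS  r1←0xf6
6: ✓ MOVNE  r2←0x8f
7: ✓ CMP  NZCV=0010
8: · ADDCC
9: · MOVCC
10: · MOVEQ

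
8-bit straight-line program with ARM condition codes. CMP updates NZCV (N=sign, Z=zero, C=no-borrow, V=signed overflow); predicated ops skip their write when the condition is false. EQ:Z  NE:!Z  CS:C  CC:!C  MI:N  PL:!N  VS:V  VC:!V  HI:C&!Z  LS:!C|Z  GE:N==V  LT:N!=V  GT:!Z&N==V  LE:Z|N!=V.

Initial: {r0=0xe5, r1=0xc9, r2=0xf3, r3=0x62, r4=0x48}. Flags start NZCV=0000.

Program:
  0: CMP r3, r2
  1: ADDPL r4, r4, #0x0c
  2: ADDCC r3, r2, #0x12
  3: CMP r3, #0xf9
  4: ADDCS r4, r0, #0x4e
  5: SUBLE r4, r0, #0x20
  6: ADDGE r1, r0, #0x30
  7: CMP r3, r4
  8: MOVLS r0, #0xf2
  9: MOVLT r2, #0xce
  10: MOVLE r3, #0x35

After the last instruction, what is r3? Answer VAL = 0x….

VAL = 0x35

0: ✓ CMP  NZCV=0000
1: ✓ ADDPL  r4←0x54
2: ✓ ADDCC  r3←0x05
3: ✓ CMP  NZCV=0000
4: · ADDCS
5: · SUBLE
6: ✓ ADDGE  r1←0x15
7: ✓ CMP  NZCV=1000
8: ✓ MOVLS  r0←0xf2
9: ✓ MOVLT  r2←0xce
10: ✓ MOVLE  r3←0x35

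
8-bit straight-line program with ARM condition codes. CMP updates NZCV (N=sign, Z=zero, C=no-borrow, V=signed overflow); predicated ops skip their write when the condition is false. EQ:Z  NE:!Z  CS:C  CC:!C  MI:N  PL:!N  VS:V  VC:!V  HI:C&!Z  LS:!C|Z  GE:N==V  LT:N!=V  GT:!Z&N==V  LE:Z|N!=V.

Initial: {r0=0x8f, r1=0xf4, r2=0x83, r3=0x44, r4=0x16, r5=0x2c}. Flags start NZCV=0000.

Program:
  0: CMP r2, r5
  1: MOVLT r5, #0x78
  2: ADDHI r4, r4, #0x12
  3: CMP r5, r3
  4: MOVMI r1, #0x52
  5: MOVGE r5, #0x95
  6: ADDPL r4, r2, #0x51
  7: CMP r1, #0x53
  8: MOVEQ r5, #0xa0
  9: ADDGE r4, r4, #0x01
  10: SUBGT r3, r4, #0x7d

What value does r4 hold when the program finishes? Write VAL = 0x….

VAL = 0xd4

[0] flags=0011 → (cmp)
[1] flags=0011 LT?T → r5=0x78
[2] flags=0011 HI?T → r4=0x28
[3] flags=0010 → (cmp)
[4] flags=0010 MI?F → skip
[5] flags=0010 GE?T → r5=0x95
[6] flags=0010 PL?T → r4=0xd4
[7] flags=1010 → (cmp)
[8] flags=1010 EQ?F → skip
[9] flags=1010 GE?F → skip
[10] flags=1010 GT?F → skip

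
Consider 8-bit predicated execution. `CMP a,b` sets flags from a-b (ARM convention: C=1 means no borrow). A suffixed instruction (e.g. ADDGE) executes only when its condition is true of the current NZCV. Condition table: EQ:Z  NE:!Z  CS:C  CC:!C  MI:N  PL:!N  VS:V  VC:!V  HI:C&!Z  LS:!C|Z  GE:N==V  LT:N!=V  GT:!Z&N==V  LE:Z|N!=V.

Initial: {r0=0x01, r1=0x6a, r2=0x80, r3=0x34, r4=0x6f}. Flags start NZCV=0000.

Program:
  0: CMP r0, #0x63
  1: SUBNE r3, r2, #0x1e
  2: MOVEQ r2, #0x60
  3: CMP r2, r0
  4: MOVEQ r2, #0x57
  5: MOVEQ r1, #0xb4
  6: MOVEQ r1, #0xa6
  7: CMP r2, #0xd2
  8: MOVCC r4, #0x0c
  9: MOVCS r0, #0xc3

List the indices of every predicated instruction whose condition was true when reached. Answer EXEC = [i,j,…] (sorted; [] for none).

EXEC = [1,8]

[0] flags=1000 → (cmp)
[1] flags=1000 NE?T → r3=0x62
[2] flags=1000 EQ?F → skip
[3] flags=0011 → (cmp)
[4] flags=0011 EQ?F → skip
[5] flags=0011 EQ?F → skip
[6] flags=0011 EQ?F → skip
[7] flags=1000 → (cmp)
[8] flags=1000 CC?T → r4=0x0c
[9] flags=1000 CS?F → skip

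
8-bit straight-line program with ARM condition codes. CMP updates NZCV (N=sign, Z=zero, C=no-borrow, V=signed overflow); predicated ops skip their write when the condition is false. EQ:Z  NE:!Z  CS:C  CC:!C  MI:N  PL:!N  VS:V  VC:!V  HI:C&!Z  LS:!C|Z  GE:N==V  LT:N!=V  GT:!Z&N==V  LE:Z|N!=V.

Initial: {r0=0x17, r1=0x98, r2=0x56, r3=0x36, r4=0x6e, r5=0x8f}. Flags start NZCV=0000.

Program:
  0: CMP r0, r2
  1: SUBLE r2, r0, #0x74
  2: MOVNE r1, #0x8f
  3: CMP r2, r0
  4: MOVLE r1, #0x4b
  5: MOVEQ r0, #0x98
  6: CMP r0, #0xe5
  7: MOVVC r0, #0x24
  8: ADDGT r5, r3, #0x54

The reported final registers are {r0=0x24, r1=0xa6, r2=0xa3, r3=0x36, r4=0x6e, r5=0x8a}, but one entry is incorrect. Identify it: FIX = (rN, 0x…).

FIX = (r1, 0x4b)

[0] flags=1000 → (cmp)
[1] flags=1000 LE?T → r2=0xa3
[2] flags=1000 NE?T → r1=0x8f
[3] flags=1010 → (cmp)
[4] flags=1010 LE?T → r1=0x4b
[5] flags=1010 EQ?F → skip
[6] flags=0000 → (cmp)
[7] flags=0000 VC?T → r0=0x24
[8] flags=0000 GT?T → r5=0x8a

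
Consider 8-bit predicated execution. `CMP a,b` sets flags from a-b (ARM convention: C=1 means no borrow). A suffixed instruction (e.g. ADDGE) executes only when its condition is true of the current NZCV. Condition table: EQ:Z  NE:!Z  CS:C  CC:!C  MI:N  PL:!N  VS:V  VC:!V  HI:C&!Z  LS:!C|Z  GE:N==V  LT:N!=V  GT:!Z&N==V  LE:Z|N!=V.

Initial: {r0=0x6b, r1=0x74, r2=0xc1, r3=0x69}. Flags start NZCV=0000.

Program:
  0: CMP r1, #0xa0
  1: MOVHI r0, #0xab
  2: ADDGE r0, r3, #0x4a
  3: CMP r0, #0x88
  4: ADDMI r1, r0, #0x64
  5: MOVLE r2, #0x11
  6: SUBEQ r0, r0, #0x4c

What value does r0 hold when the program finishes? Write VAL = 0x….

[0] flags=1001 → (cmp)
[1] flags=1001 HI?F → skip
[2] flags=1001 GE?T → r0=0xb3
[3] flags=0010 → (cmp)
[4] flags=0010 MI?F → skip
[5] flags=0010 LE?F → skip
[6] flags=0010 EQ?F → skip

VAL = 0xb3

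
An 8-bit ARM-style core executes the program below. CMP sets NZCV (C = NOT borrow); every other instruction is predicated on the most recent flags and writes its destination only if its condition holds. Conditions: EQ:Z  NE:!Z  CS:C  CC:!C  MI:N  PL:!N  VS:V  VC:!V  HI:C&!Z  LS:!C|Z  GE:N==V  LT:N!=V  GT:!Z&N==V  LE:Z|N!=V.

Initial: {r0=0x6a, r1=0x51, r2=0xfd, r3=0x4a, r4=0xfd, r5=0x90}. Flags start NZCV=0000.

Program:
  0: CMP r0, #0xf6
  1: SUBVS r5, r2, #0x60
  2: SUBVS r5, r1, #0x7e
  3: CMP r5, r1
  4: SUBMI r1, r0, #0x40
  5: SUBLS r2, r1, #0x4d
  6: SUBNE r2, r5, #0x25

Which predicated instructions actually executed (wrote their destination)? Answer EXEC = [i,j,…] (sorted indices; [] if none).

EXEC = [6]

[0] flags=0000 → (cmp)
[1] flags=0000 VS?F → skip
[2] flags=0000 VS?F → skip
[3] flags=0011 → (cmp)
[4] flags=0011 MI?F → skip
[5] flags=0011 LS?F → skip
[6] flags=0011 NE?T → r2=0x6b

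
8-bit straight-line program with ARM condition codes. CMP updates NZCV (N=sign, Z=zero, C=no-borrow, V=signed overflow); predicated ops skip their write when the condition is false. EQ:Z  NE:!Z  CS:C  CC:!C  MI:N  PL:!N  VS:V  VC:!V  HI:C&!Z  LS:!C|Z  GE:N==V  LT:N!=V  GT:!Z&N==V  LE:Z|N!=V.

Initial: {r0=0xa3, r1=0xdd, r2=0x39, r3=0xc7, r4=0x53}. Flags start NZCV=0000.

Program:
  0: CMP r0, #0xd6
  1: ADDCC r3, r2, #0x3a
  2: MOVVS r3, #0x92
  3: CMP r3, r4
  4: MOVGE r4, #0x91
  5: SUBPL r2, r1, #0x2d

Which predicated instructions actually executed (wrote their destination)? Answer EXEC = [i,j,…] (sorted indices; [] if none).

[0] flags=1000 → (cmp)
[1] flags=1000 CC?T → r3=0x73
[2] flags=1000 VS?F → skip
[3] flags=0010 → (cmp)
[4] flags=0010 GE?T → r4=0x91
[5] flags=0010 PL?T → r2=0xb0

EXEC = [1,4,5]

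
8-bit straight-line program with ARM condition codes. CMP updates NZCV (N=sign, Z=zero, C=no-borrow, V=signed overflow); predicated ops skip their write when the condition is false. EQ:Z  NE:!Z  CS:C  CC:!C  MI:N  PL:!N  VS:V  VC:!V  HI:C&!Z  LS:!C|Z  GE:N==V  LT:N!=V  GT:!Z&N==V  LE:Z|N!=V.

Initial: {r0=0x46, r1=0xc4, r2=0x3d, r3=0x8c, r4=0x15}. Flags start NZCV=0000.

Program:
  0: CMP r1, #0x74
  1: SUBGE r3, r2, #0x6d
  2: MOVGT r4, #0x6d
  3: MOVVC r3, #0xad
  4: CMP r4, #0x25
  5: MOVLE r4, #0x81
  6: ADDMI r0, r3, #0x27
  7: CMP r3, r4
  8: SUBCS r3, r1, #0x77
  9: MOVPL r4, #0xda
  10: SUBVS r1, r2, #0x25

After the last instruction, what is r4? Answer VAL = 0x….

VAL = 0xda

[0] flags=0011 → (cmp)
[1] flags=0011 GE?F → skip
[2] flags=0011 GT?F → skip
[3] flags=0011 VC?F → skip
[4] flags=1000 → (cmp)
[5] flags=1000 LE?T → r4=0x81
[6] flags=1000 MI?T → r0=0xb3
[7] flags=0010 → (cmp)
[8] flags=0010 CS?T → r3=0x4d
[9] flags=0010 PL?T → r4=0xda
[10] flags=0010 VS?F → skip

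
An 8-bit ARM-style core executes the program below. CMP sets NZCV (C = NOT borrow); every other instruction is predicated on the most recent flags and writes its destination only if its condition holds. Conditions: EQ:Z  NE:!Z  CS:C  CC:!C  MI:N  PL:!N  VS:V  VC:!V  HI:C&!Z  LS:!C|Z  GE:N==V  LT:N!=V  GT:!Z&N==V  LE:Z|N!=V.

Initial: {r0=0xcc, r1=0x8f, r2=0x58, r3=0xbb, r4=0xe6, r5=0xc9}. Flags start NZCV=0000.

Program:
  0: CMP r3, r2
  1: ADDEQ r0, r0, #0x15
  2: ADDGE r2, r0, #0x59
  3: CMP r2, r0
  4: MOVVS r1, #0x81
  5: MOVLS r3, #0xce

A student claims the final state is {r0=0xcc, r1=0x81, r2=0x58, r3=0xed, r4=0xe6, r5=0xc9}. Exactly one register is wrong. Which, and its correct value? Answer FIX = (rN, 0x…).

[0] flags=0011 → (cmp)
[1] flags=0011 EQ?F → skip
[2] flags=0011 GE?F → skip
[3] flags=1001 → (cmp)
[4] flags=1001 VS?T → r1=0x81
[5] flags=1001 LS?T → r3=0xce

FIX = (r3, 0xce)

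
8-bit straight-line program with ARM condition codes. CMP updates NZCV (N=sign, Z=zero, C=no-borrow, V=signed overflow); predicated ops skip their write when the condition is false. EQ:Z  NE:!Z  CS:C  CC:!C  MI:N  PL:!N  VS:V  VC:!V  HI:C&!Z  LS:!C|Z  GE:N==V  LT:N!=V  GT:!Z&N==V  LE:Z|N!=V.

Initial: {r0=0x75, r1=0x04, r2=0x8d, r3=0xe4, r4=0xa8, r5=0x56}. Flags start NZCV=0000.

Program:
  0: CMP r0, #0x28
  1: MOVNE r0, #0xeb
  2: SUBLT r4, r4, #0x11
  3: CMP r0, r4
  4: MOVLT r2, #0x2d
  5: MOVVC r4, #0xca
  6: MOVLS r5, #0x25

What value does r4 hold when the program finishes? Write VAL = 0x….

VAL = 0xca

0: ✓ CMP  NZCV=0010
1: ✓ MOVNE  r0←0xeb
2: · SUBLT
3: ✓ CMP  NZCV=0010
4: · MOVLT
5: ✓ MOVVC  r4←0xca
6: · MOVLS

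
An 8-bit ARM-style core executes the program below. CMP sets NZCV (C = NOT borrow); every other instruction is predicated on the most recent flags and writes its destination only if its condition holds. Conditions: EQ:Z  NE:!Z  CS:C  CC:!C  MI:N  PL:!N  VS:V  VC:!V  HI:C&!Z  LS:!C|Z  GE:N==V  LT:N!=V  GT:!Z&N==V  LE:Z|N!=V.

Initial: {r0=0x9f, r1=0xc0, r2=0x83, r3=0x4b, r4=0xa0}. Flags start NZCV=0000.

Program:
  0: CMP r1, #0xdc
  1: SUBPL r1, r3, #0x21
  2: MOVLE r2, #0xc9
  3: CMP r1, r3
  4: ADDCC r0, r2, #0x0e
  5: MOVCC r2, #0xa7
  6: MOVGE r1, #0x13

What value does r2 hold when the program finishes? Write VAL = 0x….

VAL = 0xc9

[0] flags=1000 → (cmp)
[1] flags=1000 PL?F → skip
[2] flags=1000 LE?T → r2=0xc9
[3] flags=0011 → (cmp)
[4] flags=0011 CC?F → skip
[5] flags=0011 CC?F → skip
[6] flags=0011 GE?F → skip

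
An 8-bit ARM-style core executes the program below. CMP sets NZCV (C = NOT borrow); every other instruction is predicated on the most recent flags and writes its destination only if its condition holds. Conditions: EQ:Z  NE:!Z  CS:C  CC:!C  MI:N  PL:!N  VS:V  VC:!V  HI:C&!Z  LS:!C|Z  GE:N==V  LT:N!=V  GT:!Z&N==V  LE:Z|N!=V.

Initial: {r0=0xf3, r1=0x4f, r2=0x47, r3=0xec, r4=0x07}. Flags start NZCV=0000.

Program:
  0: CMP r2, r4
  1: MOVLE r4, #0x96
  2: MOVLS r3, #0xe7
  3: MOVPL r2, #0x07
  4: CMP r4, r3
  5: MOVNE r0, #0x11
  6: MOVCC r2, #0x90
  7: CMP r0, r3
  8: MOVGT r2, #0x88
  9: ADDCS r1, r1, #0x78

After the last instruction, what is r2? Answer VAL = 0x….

[0] flags=0010 → (cmp)
[1] flags=0010 LE?F → skip
[2] flags=0010 LS?F → skip
[3] flags=0010 PL?T → r2=0x07
[4] flags=0000 → (cmp)
[5] flags=0000 NE?T → r0=0x11
[6] flags=0000 CC?T → r2=0x90
[7] flags=0000 → (cmp)
[8] flags=0000 GT?T → r2=0x88
[9] flags=0000 CS?F → skip

VAL = 0x88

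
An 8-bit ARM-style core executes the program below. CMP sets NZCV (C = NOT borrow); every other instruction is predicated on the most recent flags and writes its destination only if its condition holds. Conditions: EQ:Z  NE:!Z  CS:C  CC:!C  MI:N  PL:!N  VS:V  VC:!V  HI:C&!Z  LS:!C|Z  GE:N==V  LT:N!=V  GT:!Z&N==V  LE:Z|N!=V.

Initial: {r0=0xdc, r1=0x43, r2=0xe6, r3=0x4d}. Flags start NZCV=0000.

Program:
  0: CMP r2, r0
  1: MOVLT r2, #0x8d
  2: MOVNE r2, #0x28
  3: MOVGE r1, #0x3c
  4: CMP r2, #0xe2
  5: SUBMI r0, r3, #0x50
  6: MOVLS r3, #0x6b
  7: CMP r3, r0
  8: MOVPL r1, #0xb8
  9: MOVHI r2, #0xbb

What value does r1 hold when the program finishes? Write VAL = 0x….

VAL = 0x3c

[0] flags=0010 → (cmp)
[1] flags=0010 LT?F → skip
[2] flags=0010 NE?T → r2=0x28
[3] flags=0010 GE?T → r1=0x3c
[4] flags=0000 → (cmp)
[5] flags=0000 MI?F → skip
[6] flags=0000 LS?T → r3=0x6b
[7] flags=1001 → (cmp)
[8] flags=1001 PL?F → skip
[9] flags=1001 HI?F → skip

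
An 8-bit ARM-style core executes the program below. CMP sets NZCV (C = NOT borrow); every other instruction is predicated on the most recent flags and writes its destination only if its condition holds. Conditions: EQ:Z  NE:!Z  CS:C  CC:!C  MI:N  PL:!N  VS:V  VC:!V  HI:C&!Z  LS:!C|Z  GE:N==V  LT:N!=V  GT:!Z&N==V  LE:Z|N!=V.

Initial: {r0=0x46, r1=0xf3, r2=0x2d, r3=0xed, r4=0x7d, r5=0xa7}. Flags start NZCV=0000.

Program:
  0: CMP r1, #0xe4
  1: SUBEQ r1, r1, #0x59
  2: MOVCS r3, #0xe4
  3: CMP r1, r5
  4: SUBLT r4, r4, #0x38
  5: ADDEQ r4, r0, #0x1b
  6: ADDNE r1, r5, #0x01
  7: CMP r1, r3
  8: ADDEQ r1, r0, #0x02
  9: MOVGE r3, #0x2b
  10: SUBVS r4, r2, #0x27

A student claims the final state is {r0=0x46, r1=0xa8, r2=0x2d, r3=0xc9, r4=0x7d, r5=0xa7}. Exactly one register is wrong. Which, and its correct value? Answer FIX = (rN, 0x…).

0: ✓ CMP  NZCV=0010
1: · SUBEQ
2: ✓ MOVCS  r3←0xe4
3: ✓ CMP  NZCV=0010
4: · SUBLT
5: · ADDEQ
6: ✓ ADDNE  r1←0xa8
7: ✓ CMP  NZCV=1000
8: · ADDEQ
9: · MOVGE
10: · SUBVS

FIX = (r3, 0xe4)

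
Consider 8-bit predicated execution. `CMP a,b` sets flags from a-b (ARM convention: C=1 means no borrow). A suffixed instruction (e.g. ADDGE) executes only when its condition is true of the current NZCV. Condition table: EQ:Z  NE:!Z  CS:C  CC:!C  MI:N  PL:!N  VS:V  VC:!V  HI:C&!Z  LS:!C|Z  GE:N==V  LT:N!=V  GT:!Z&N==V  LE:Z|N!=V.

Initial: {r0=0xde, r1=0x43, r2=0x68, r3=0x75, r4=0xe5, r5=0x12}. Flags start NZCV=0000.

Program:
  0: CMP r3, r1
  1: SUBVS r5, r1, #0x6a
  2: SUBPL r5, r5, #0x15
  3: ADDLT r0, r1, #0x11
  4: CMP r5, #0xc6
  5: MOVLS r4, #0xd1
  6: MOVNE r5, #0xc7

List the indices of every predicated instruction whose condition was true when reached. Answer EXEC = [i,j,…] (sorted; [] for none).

EXEC = [2,6]

0: ✓ CMP  NZCV=0010
1: · SUBVS
2: ✓ SUBPL  r5←0xfd
3: · ADDLT
4: ✓ CMP  NZCV=0010
5: · MOVLS
6: ✓ MOVNE  r5←0xc7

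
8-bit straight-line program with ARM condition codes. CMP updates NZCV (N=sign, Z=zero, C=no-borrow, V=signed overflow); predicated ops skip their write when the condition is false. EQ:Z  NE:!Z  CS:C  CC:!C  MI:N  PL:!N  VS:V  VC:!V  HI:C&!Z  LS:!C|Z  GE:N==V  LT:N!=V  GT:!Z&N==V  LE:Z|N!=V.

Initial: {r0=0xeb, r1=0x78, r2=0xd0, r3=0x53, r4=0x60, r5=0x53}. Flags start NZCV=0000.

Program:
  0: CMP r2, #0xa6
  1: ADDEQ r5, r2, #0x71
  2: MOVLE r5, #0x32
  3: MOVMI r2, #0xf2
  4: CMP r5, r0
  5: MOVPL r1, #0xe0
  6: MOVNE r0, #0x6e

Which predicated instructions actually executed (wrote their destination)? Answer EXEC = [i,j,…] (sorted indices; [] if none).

EXEC = [5,6]

[0] flags=0010 → (cmp)
[1] flags=0010 EQ?F → skip
[2] flags=0010 LE?F → skip
[3] flags=0010 MI?F → skip
[4] flags=0000 → (cmp)
[5] flags=0000 PL?T → r1=0xe0
[6] flags=0000 NE?T → r0=0x6e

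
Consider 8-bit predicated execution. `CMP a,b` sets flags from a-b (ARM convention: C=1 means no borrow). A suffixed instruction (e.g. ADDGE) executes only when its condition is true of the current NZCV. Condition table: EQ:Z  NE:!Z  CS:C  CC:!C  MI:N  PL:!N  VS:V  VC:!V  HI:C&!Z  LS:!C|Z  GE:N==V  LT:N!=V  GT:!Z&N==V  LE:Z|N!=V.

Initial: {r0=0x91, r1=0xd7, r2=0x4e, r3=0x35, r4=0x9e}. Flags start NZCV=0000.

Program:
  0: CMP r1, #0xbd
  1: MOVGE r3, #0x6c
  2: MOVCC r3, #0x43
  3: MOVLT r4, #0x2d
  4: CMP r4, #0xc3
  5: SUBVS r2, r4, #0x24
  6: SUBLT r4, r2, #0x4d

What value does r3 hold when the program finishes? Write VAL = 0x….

VAL = 0x6c

0: ✓ CMP  NZCV=0010
1: ✓ MOVGE  r3←0x6c
2: · MOVCC
3: · MOVLT
4: ✓ CMP  NZCV=1000
5: · SUBVS
6: ✓ SUBLT  r4←0x01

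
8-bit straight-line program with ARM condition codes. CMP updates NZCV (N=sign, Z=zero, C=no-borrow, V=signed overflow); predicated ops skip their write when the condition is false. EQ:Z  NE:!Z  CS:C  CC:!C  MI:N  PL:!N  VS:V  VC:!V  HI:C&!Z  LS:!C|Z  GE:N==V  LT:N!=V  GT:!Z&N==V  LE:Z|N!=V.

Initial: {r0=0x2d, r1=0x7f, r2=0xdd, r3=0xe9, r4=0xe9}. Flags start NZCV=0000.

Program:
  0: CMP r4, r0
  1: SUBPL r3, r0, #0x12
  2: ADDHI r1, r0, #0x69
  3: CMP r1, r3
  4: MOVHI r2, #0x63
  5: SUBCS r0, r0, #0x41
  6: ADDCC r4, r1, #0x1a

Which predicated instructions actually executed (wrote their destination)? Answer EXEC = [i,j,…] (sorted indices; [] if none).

[0] flags=1010 → (cmp)
[1] flags=1010 PL?F → skip
[2] flags=1010 HI?T → r1=0x96
[3] flags=1000 → (cmp)
[4] flags=1000 HI?F → skip
[5] flags=1000 CS?F → skip
[6] flags=1000 CC?T → r4=0xb0

EXEC = [2,6]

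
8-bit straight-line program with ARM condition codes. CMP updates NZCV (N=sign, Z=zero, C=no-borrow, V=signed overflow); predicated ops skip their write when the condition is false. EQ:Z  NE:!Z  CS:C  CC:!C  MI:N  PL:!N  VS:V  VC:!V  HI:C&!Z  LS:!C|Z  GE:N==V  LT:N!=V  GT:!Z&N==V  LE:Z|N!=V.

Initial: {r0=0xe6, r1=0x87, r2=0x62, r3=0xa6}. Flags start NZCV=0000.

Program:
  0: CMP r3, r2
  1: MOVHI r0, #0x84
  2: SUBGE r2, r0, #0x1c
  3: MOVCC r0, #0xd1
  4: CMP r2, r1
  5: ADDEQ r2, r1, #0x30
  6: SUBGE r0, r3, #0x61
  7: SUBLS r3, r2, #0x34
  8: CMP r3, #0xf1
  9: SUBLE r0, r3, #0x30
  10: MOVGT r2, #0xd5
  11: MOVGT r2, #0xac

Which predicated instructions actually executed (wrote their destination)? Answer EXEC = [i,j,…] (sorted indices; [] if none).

[0] flags=0011 → (cmp)
[1] flags=0011 HI?T → r0=0x84
[2] flags=0011 GE?F → skip
[3] flags=0011 CC?F → skip
[4] flags=1001 → (cmp)
[5] flags=1001 EQ?F → skip
[6] flags=1001 GE?T → r0=0x45
[7] flags=1001 LS?T → r3=0x2e
[8] flags=0000 → (cmp)
[9] flags=0000 LE?F → skip
[10] flags=0000 GT?T → r2=0xd5
[11] flags=0000 GT?T → r2=0xac

EXEC = [1,6,7,10,11]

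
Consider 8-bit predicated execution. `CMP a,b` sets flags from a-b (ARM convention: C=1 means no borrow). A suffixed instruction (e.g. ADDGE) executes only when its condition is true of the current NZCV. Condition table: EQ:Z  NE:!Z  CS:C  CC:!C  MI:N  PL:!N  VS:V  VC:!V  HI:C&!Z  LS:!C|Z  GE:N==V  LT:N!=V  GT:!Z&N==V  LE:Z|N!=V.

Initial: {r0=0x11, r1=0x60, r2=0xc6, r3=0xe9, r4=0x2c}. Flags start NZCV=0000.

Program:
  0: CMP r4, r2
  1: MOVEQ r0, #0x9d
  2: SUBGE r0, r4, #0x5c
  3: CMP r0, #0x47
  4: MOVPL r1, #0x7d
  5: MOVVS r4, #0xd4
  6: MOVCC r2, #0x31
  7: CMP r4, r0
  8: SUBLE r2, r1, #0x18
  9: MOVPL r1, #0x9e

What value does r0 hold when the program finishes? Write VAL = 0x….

VAL = 0xd0

[0] flags=0000 → (cmp)
[1] flags=0000 EQ?F → skip
[2] flags=0000 GE?T → r0=0xd0
[3] flags=1010 → (cmp)
[4] flags=1010 PL?F → skip
[5] flags=1010 VS?F → skip
[6] flags=1010 CC?F → skip
[7] flags=0000 → (cmp)
[8] flags=0000 LE?F → skip
[9] flags=0000 PL?T → r1=0x9e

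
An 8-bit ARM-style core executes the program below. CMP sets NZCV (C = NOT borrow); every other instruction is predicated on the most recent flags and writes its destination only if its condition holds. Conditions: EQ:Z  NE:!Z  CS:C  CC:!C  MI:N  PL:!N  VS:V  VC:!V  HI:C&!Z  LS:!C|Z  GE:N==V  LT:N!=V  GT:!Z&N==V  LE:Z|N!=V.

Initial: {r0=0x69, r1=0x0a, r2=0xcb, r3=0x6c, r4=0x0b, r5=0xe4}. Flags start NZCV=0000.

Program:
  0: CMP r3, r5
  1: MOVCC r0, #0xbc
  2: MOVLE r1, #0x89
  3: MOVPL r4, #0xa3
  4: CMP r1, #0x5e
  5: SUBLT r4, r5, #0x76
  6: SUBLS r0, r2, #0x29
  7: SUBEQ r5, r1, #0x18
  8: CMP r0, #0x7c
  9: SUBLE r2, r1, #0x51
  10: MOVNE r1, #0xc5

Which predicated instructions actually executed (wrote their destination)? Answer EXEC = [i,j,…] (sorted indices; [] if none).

[0] flags=1001 → (cmp)
[1] flags=1001 CC?T → r0=0xbc
[2] flags=1001 LE?F → skip
[3] flags=1001 PL?F → skip
[4] flags=1000 → (cmp)
[5] flags=1000 LT?T → r4=0x6e
[6] flags=1000 LS?T → r0=0xa2
[7] flags=1000 EQ?F → skip
[8] flags=0011 → (cmp)
[9] flags=0011 LE?T → r2=0xb9
[10] flags=0011 NE?T → r1=0xc5

EXEC = [1,5,6,9,10]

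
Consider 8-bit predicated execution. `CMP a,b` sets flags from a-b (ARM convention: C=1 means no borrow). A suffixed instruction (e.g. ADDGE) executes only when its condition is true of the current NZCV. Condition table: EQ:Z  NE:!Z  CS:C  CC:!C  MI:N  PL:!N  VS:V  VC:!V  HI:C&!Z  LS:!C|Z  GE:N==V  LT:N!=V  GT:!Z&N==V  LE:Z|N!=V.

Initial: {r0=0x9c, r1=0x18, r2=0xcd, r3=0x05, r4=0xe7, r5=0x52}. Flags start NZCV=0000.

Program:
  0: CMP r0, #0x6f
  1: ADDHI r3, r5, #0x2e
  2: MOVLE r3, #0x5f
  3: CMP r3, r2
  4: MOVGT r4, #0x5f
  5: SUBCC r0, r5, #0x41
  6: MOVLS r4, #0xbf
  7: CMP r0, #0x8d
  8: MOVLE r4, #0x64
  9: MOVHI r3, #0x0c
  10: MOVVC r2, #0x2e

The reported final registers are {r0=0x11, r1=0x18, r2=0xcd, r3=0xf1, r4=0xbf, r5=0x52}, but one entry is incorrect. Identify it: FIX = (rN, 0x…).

FIX = (r3, 0x5f)

0: ✓ CMP  NZCV=0011
1: ✓ ADDHI  r3←0x80
2: ✓ MOVLE  r3←0x5f
3: ✓ CMP  NZCV=1001
4: ✓ MOVGT  r4←0x5f
5: ✓ SUBCC  r0←0x11
6: ✓ MOVLS  r4←0xbf
7: ✓ CMP  NZCV=1001
8: · MOVLE
9: · MOVHI
10: · MOVVC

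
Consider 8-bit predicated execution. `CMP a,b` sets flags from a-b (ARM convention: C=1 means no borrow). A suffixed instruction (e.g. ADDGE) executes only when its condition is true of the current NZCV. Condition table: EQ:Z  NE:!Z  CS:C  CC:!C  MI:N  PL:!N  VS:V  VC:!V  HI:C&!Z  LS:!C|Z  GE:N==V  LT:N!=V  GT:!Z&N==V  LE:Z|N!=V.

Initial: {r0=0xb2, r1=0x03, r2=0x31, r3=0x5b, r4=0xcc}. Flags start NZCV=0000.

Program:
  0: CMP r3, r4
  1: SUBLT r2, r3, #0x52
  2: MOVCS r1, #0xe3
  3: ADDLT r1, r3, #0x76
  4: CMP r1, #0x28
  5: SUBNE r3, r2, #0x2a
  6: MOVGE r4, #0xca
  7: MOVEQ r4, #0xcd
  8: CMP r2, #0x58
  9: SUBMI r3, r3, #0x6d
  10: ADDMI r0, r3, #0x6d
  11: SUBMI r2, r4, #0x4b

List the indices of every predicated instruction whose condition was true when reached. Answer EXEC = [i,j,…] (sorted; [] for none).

EXEC = [5,9,10,11]

[0] flags=1001 → (cmp)
[1] flags=1001 LT?F → skip
[2] flags=1001 CS?F → skip
[3] flags=1001 LT?F → skip
[4] flags=1000 → (cmp)
[5] flags=1000 NE?T → r3=0x07
[6] flags=1000 GE?F → skip
[7] flags=1000 EQ?F → skip
[8] flags=1000 → (cmp)
[9] flags=1000 MI?T → r3=0x9a
[10] flags=1000 MI?T → r0=0x07
[11] flags=1000 MI?T → r2=0x81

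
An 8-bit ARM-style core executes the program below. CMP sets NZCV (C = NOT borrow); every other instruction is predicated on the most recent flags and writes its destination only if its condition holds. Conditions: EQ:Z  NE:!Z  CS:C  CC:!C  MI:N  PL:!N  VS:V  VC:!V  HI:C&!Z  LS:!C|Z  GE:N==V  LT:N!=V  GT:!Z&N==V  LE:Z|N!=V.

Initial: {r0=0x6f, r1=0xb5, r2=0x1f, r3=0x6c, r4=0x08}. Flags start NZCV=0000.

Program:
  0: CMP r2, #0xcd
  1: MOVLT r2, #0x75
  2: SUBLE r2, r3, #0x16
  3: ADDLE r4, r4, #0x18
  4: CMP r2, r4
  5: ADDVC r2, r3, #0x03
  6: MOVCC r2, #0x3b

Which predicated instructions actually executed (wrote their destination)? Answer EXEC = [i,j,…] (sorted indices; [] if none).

EXEC = [5]

0: ✓ CMP  NZCV=0000
1: · MOVLT
2: · SUBLE
3: · ADDLE
4: ✓ CMP  NZCV=0010
5: ✓ ADDVC  r2←0x6f
6: · MOVCC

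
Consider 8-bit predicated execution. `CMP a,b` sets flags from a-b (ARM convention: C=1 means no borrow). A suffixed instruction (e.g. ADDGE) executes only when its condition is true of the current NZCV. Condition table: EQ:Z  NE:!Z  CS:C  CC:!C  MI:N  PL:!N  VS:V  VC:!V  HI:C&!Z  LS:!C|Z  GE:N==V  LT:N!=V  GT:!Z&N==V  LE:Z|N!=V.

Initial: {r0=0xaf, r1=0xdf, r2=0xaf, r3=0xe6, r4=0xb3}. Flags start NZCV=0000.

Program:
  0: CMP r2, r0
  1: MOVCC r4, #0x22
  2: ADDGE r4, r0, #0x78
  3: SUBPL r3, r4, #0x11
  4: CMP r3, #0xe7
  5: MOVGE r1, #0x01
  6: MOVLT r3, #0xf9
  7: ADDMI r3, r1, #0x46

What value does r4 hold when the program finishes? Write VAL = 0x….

VAL = 0x27

0: ✓ CMP  NZCV=0110
1: · MOVCC
2: ✓ ADDGE  r4←0x27
3: ✓ SUBPL  r3←0x16
4: ✓ CMP  NZCV=0000
5: ✓ MOVGE  r1←0x01
6: · MOVLT
7: · ADDMI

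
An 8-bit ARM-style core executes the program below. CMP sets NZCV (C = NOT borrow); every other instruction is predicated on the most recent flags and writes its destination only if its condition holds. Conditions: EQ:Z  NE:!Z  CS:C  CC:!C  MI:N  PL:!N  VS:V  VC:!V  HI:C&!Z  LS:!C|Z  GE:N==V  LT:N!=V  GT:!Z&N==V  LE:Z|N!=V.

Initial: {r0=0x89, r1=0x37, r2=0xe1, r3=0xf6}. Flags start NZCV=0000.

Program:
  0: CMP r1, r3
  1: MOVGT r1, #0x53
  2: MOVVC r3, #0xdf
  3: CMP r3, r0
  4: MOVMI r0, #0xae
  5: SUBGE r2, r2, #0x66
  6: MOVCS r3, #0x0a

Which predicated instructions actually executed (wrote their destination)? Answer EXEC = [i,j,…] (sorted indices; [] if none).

EXEC = [1,2,5,6]

0: ✓ CMP  NZCV=0000
1: ✓ MOVGT  r1←0x53
2: ✓ MOVVC  r3←0xdf
3: ✓ CMP  NZCV=0010
4: · MOVMI
5: ✓ SUBGE  r2←0x7b
6: ✓ MOVCS  r3←0x0a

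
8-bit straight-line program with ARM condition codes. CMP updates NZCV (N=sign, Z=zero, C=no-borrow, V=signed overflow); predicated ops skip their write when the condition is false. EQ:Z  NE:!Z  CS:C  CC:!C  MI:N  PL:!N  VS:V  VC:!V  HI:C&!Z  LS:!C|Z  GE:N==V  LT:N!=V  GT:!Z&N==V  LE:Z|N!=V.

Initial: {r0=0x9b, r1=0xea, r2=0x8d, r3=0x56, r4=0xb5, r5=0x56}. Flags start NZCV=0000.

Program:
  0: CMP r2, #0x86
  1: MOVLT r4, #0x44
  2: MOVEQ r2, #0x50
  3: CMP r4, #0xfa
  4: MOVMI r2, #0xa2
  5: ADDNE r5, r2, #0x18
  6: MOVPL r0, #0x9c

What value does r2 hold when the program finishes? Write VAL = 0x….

VAL = 0xa2

[0] flags=0010 → (cmp)
[1] flags=0010 LT?F → skip
[2] flags=0010 EQ?F → skip
[3] flags=1000 → (cmp)
[4] flags=1000 MI?T → r2=0xa2
[5] flags=1000 NE?T → r5=0xba
[6] flags=1000 PL?F → skip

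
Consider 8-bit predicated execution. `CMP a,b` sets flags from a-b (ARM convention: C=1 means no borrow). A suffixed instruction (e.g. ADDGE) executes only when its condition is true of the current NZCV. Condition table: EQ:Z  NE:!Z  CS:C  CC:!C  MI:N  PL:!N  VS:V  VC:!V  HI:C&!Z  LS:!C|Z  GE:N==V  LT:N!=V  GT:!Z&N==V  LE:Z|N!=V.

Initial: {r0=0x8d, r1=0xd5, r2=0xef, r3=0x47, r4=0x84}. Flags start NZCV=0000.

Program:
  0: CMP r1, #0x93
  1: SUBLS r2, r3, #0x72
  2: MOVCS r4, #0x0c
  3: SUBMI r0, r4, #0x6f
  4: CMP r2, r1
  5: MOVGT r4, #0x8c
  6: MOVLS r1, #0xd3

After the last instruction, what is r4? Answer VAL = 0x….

VAL = 0x8c

[0] flags=0010 → (cmp)
[1] flags=0010 LS?F → skip
[2] flags=0010 CS?T → r4=0x0c
[3] flags=0010 MI?F → skip
[4] flags=0010 → (cmp)
[5] flags=0010 GT?T → r4=0x8c
[6] flags=0010 LS?F → skip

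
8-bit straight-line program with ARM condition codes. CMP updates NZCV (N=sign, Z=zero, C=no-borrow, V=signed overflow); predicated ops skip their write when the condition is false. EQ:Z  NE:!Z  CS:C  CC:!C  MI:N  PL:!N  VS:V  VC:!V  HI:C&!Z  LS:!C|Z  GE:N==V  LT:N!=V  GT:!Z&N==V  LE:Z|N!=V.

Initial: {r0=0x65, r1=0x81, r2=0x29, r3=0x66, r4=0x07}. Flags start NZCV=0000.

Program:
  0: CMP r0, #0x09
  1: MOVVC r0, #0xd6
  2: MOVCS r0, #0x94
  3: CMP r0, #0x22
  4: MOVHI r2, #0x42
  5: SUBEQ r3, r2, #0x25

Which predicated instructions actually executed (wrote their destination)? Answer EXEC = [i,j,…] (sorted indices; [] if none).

EXEC = [1,2,4]

[0] flags=0010 → (cmp)
[1] flags=0010 VC?T → r0=0xd6
[2] flags=0010 CS?T → r0=0x94
[3] flags=0011 → (cmp)
[4] flags=0011 HI?T → r2=0x42
[5] flags=0011 EQ?F → skip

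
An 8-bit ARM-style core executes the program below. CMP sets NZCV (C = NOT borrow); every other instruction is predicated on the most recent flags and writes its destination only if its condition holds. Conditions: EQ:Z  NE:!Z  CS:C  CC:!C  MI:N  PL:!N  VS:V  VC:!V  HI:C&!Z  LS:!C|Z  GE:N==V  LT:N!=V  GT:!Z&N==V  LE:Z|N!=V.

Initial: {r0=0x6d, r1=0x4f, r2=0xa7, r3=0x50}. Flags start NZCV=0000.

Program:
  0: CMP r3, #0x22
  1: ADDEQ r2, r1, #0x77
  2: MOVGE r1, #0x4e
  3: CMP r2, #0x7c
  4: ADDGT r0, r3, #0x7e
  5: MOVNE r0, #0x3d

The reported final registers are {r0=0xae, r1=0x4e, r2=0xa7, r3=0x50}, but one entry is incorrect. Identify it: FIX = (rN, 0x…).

[0] flags=0010 → (cmp)
[1] flags=0010 EQ?F → skip
[2] flags=0010 GE?T → r1=0x4e
[3] flags=0011 → (cmp)
[4] flags=0011 GT?F → skip
[5] flags=0011 NE?T → r0=0x3d

FIX = (r0, 0x3d)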